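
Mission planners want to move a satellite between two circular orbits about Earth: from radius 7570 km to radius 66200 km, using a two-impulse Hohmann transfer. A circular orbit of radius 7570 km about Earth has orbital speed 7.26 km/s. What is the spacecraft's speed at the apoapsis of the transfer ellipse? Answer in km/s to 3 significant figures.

From the circular-orbit relation v² = μ/r at r = 7570 km: μ = v²r = (7.26)² × 7570 = 3.98997×10^5 km³/s².
The Hohmann ellipse has a_t = (r₁ + r₂)/2 = 36885 km.
At apoapsis, r = 66200 km.
Vis-viva: v = √[μ(2/r − 1/a_t)] = √[3.98997×10^5 × (2/66200 − 1/36885)] = 1.112 km/s.

v = 1.11 km/s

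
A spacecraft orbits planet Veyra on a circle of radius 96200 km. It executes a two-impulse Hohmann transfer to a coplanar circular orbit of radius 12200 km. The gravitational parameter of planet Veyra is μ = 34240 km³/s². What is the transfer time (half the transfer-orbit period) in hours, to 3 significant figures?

Semi-major axis of the transfer orbit: a_t = (96200 + 12200)/2 = 54200 km.
Half the transfer-orbit period gives t = π√(a_t³/μ) = 2.142×10^5 s.
Converting: 2.142×10^5 s ÷ 3600 s/hour = 59.5 hours.

t = 59.5 hours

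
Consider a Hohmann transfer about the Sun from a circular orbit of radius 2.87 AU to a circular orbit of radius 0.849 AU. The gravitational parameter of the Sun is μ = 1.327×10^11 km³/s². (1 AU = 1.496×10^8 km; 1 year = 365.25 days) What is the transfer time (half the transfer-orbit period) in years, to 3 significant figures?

t = 1.27 years

In km: r₁ = 2.87 × 1.496×10^8 = 4.29352×10^8 km; r₂ = 0.849 × 1.496×10^8 = 1.270104×10^8 km.
The Hohmann ellipse has a_t = (r₁ + r₂)/2 = 2.781812×10^8 km.
By Kepler's third law the transfer-orbit period is T = 2π√(a_t³/μ), so t = T/2 = 4.001×10^7 s.
Converting: 4.001×10^7 s ÷ 3.15576×10^7 s/year (365.25 × 86400) = 1.27 years.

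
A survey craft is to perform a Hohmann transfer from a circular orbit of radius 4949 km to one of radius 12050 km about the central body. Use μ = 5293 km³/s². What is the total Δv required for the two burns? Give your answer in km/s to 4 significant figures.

Semi-major axis of the transfer orbit: a_t = (4949 + 12050)/2 = 8499.5 km.
At r₁ the circular-orbit speed is v₁ = √(μ/r₁) = 1.0342 km/s.
On the transfer ellipse at r₁, v² = μ(2/r − 1/a) gives v_p = √[μ(2/r₁ − 1/a_t)] = 1.2314 km/s.
First burn Δv₁ = |v_p − v₁| = 0.1972 km/s.
At r₂, v₂ = √(μ/r₂) = 0.66276 km/s.
Transfer-orbit speed at r₂: v_a = √[μ(2/r₂ − 1/a_t)] = 0.50573 km/s.
Second burn Δv₂ = |v₂ − v_a| = 0.1570 km/s.
Total Δv = Δv₁ + Δv₂ = 0.3542 km/s.

Δv = 0.3542 km/s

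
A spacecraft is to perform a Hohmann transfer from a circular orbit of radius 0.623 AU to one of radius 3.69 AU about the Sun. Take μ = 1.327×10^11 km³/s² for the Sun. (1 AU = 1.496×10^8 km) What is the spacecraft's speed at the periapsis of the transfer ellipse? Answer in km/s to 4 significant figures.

v = 49.36 km/s

In km: r₁ = 0.623 × 1.496×10^8 = 9.32008×10^7 km; r₂ = 3.69 × 1.496×10^8 = 5.52024×10^8 km.
The Hohmann ellipse has a_t = (r₁ + r₂)/2 = 3.226124×10^8 km.
At periapsis, r = 9.32008×10^7 km.
From the vis-viva equation, v = √[μ(2/r − 1/a_t)] = 49.36 km/s.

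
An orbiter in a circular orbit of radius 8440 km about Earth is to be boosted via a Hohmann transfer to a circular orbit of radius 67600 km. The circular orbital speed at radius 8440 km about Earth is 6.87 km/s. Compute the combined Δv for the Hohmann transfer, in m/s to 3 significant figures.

Δv = 3570 m/s

From the circular-orbit relation v² = μ/r at r = 8440 km: μ = v²r = (6.87)² × 8440 = 3.98342×10^5 km³/s².
The Hohmann ellipse has a_t = (r₁ + r₂)/2 = 38020 km.
At r₁ the circular-orbit speed is v₁ = √(μ/r₁) = 6.8700 km/s.
On the transfer ellipse at r₁, vis-viva gives v_p = √[μ(2/r₁ − 1/a_t)] = 9.1606 km/s.
First burn Δv₁ = |v_p − v₁| = 2.2906 km/s.
At r₂, v₂ = √(μ/r₂) = 2.4275 km/s.
Transfer-orbit speed at r₂: v_a = √[μ(2/r₂ − 1/a_t)] = 1.1437 km/s.
Second burn Δv₂ = |v₂ − v_a| = 1.2838 km/s.
Δv = Δv₁ + Δv₂ = 2.2906 + 1.2838 = 3.574 km/s.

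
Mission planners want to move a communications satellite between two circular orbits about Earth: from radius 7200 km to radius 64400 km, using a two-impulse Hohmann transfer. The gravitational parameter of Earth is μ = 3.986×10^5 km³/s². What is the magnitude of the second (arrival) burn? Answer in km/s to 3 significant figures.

The Hohmann ellipse has a_t = (r₁ + r₂)/2 = 35800 km.
Circular speed at r = 64400 km: v_c = √(μ/r) = 2.488 km/s.
Vis-viva on the transfer ellipse at r = 64400 km gives v_t = √[μ(2/r − 1/a_t)] = 1.116 km/s.
Δv₂ = |v_t − v_c| = |1.116 − 2.488| = 1.372 km/s.

Δv₂ = 1.37 km/s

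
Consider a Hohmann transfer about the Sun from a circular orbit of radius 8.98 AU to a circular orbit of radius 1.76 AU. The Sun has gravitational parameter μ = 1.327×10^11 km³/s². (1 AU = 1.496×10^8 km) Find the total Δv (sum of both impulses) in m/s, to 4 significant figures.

In km: r₁ = 8.98 × 1.496×10^8 = 1.343408×10^9 km; r₂ = 1.76 × 1.496×10^8 = 2.63296×10^8 km.
Semi-major axis of the transfer orbit: a_t = (1.343408×10^9 + 2.63296×10^8)/2 = 8.03352×10^8 km.
Circular speed at r₁: v₁ = √(μ/r₁) = √(1.327×10^11/1.343408×10^9) = 9.939 km/s.
On the transfer ellipse at r₁, v² = μ(2/r − 1/a) gives v_a = √[μ(2/r₁ − 1/a_t)] = 5.690 km/s.
First burn Δv₁ = |v_a − v₁| = 4.249 km/s.
Circular speed at r₂: v₂ = √(μ/r₂) = 22.450 km/s.
Transfer-orbit speed at r₂: v_p = √[μ(2/r₂ − 1/a_t)] = 29.031 km/s.
Second burn Δv₂ = |v₂ − v_p| = 6.581 km/s.
Δv = Δv₁ + Δv₂ = 4.249 + 6.581 = 10.83 km/s.

Δv = 10830 m/s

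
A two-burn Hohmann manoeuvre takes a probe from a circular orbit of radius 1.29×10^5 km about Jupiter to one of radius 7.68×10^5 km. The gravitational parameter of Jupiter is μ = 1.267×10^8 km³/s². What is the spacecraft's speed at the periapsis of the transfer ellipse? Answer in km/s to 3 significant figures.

v = 41.0 km/s

Transfer-ellipse semi-major axis a_t = (r₁ + r₂)/2 = (1.290×10^5 + 7.680×10^5)/2 = 4.485×10^5 km.
At periapsis, r = 1.290×10^5 km.
Vis-viva: v = √[μ(2/r − 1/a_t)] = √[1.267×10^8 × (2/1.290×10^5 − 1/4.485×10^5)] = 41.01 km/s.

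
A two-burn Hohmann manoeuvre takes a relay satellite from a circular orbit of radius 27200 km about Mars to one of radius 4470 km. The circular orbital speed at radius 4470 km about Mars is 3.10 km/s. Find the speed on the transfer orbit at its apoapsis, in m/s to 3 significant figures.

From the circular-orbit relation v² = μ/r at r = 4470 km: μ = v²r = (3.10)² × 4470 = 42956.7 km³/s².
The Hohmann ellipse has a_t = (r₁ + r₂)/2 = 15835 km.
The apoapsis of the transfer ellipse is at r = 27200 km.
From the vis-viva equation, v = √[μ(2/r − 1/a_t)] = 0.6677 km/s.

v = 668 m/s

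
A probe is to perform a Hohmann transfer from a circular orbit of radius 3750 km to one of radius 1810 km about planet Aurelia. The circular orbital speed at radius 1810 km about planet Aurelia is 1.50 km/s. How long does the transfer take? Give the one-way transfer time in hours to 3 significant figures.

t = 2.00 hours

From the circular-orbit relation v² = μ/r at r = 1810 km: μ = v²r = (1.50)² × 1810 = 4072.50 km³/s².
Semi-major axis of the transfer orbit: a_t = (3750 + 1810)/2 = 2780 km.
Half the transfer-orbit period gives t = π√(a_t³/μ) = 7216 s.
Converting: 7216 s ÷ 3600 s/hour = 2.00 hours.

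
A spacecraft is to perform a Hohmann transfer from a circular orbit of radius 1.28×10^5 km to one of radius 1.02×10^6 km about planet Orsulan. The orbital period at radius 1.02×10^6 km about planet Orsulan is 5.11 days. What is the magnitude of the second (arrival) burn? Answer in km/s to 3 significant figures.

Δv₂ = 7.66 km/s

From Kepler's third law T² = 4π²r³/μ at r = 1.02×10^6 km, T = 5.11 days = 5.11 × 86400 s = 4.41504×10^5 s: μ = 4π²r³/T² = 2.14927×10^8 km³/s².
Semi-major axis of the transfer orbit: a_t = (1.280×10^5 + 1.020×10^6)/2 = 5.740×10^5 km.
Circular speed at r = 1.020×10^6 km: v_c = √(μ/r) = 14.516 km/s.
Vis-viva on the transfer ellipse at r = 1.020×10^6 km gives v_t = √[μ(2/r − 1/a_t)] = 6.8548 km/s.
Δv₂ = |v_t − v_c| = |6.8548 − 14.516| = 7.661 km/s.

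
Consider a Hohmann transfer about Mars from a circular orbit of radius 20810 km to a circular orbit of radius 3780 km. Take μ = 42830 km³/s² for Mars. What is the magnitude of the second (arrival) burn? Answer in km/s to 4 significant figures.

Semi-major axis of the transfer orbit: a_t = (20810 + 3780)/2 = 12295 km.
On the circular orbit at r = 3780 km, v_c = √(μ/r) = 3.366 km/s.
Vis-viva on the transfer ellipse at r = 3780 km gives v_t = √[μ(2/r − 1/a_t)] = 4.379 km/s.
Δv₂ = |v_t − v_c| = |4.379 − 3.366| = 1.013 km/s.

Δv₂ = 1.013 km/s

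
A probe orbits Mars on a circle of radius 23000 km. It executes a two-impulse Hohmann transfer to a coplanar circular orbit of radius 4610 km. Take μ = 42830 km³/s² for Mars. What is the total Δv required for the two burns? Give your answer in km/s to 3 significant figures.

Transfer-ellipse semi-major axis a_t = (r₁ + r₂)/2 = (23000 + 4610)/2 = 13805 km.
At r₁ the circular-orbit speed is v₁ = √(μ/r₁) = 1.3646 km/s.
On the transfer ellipse at r₁, vis-viva gives v_a = √[μ(2/r₁ − 1/a_t)] = 0.78857 km/s.
First burn Δv₁ = |v_a − v₁| = 0.5760 km/s.
Circular speed at r₂: v₂ = √(μ/r₂) = 3.04806 km/s.
Transfer-orbit speed at r₂: v_p = √[μ(2/r₂ − 1/a_t)] = 3.93432 km/s.
Second burn Δv₂ = |v₂ − v_p| = 0.8863 km/s.
Total Δv = Δv₁ + Δv₂ = 1.462 km/s.

Δv = 1.46 km/s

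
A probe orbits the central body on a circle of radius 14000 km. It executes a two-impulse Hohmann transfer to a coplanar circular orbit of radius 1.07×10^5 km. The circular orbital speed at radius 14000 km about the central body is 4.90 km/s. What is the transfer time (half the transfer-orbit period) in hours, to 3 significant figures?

t = 22.4 hours

From the circular-orbit relation v² = μ/r at r = 14000 km: μ = v²r = (4.90)² × 14000 = 3.36140×10^5 km³/s².
Transfer-ellipse semi-major axis a_t = (r₁ + r₂)/2 = (14000 + 1.070×10^5)/2 = 60500 km.
Transfer time t = π√(a_t³/μ) = π√((60500)³ / 3.36140×10^5) = 80630 s.
Converting: 80630 s ÷ 3600 s/hour = 22.4 hours.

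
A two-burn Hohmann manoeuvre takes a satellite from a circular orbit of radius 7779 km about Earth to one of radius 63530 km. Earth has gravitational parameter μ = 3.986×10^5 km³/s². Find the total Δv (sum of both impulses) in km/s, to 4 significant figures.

Δv = 3.732 km/s

Semi-major axis of the transfer orbit: a_t = (7779 + 63530)/2 = 35654.5 km.
Circular speed at r₁: v₁ = √(μ/r₁) = √(3.986×10^5/7779) = 7.158 km/s.
Transfer-orbit speed at r₁ (vis-viva equation): v_p = √[μ(2/r₁ − 1/a_t)] = 9.555 km/s.
First burn Δv₁ = |v_p − v₁| = 2.397 km/s.
Circular speed at r₂: v₂ = √(μ/r₂) = 2.505 km/s.
Transfer-orbit speed at r₂: v_a = √[μ(2/r₂ − 1/a_t)] = 1.170 km/s.
Second burn Δv₂ = |v₂ − v_a| = 1.335 km/s.
Total Δv = Δv₁ + Δv₂ = 3.732 km/s.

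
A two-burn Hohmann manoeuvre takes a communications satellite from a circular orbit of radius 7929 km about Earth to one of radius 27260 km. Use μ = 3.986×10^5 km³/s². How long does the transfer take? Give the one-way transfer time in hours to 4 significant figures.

t = 3.226 hours

The Hohmann ellipse has a_t = (r₁ + r₂)/2 = 17594.5 km.
Half the transfer-orbit period gives t = π√(a_t³/μ) = 11613 s.
Converting: 11613 s ÷ 3600 s/hour = 3.226 hours.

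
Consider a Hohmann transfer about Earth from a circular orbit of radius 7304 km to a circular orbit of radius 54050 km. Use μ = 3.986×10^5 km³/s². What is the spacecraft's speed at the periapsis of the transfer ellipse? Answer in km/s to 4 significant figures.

Transfer-ellipse semi-major axis a_t = (r₁ + r₂)/2 = (7304 + 54050)/2 = 30677 km.
The periapsis of the transfer ellipse is at r = 7304 km.
From the vis-viva equation, v = √[μ(2/r − 1/a_t)] = 9.806 km/s.

v = 9.806 km/s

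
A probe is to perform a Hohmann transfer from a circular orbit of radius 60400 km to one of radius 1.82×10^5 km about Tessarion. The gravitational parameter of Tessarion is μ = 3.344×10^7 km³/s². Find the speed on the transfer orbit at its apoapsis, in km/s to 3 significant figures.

v = 9.57 km/s

Transfer-ellipse semi-major axis a_t = (r₁ + r₂)/2 = (60400 + 1.820×10^5)/2 = 1.212×10^5 km.
At apoapsis, r = 1.820×10^5 km.
From the vis-viva equation, v = √[μ(2/r − 1/a_t)] = 9.569 km/s.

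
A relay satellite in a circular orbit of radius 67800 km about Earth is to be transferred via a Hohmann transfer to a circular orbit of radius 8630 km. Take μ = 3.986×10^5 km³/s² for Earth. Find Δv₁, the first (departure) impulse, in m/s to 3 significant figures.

Δv₁ = 1270 m/s

Semi-major axis of the transfer orbit: a_t = (67800 + 8630)/2 = 38215 km.
Circular speed at r = 67800 km: v_c = √(μ/r) = 2.42468 km/s.
Transfer-orbit speed at the same r (vis-viva, a = a_t): v_t = √[μ(2/r − 1/a_t)] = 1.15224 km/s.
Δv₁ = |v_t − v_c| = |1.15224 − 2.42468| = 1.272 km/s.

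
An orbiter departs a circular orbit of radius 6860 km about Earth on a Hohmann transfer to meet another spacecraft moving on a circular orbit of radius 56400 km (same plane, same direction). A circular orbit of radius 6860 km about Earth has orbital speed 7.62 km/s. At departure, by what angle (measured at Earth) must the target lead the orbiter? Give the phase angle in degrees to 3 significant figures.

From the circular-orbit relation v² = μ/r at r = 6860 km: μ = v²r = (7.62)² × 6860 = 3.98322×10^5 km³/s².
Transfer-ellipse semi-major axis a_t = (r₁ + r₂)/2 = (6860 + 56400)/2 = 31630 km.
The half-period of the transfer ellipse is t = π√(a_t³/μ) = 28000 s.
The target's mean motion on its circular orbit is ω₂ = √(μ/r₂³) = 4.712×10^-5 rad/s.
Angle swept by the target during transfer: ω₂·t = 1.3194 rad = 75.60°.
Arrival is 180° from departure on the ellipse, so φ = 180° − 75.60° = 104°.

φ = 104°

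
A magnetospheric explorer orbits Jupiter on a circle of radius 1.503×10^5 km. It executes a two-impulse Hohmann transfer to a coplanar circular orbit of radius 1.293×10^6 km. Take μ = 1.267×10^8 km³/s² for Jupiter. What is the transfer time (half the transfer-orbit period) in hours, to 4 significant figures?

Transfer-ellipse semi-major axis a_t = (r₁ + r₂)/2 = (1.503×10^5 + 1.293×10^6)/2 = 7.2165×10^5 km.
By Kepler's third law the transfer-orbit period is T = 2π√(a_t³/μ), so t = T/2 = 1.711×10^5 s.
Converting: 1.711×10^5 s ÷ 3600 s/hour = 47.53 hours.

t = 47.53 hours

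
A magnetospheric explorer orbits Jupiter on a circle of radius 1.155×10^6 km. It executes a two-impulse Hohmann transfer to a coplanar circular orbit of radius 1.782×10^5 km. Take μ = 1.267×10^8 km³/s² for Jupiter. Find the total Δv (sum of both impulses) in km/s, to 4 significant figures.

Δv = 13.49 km/s

Semi-major axis of the transfer orbit: a_t = (1.155×10^6 + 1.782×10^5)/2 = 6.666×10^5 km.
Circular speed at r₁: v₁ = √(μ/r₁) = √(1.267×10^8/1.155×10^6) = 10.4736 km/s.
Transfer-orbit speed at r₁ (vis-viva equation): v_a = √[μ(2/r₁ − 1/a_t)] = 5.41525 km/s.
First burn Δv₁ = |v_a − v₁| = 5.058 km/s.
At r₂, v₂ = √(μ/r₂) = 26.665 km/s.
Transfer-orbit speed at r₂: v_p = √[μ(2/r₂ − 1/a_t)] = 35.099 km/s.
Second burn Δv₂ = |v₂ − v_p| = 8.434 km/s.
Total Δv = Δv₁ + Δv₂ = 13.49 km/s.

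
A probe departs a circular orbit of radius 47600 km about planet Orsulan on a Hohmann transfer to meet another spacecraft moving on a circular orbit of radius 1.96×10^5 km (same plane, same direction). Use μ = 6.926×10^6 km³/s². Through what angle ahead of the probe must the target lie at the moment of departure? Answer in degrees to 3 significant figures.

Semi-major axis of the transfer orbit: a_t = (47600 + 1.960×10^5)/2 = 1.218×10^5 km.
The half-period of the transfer ellipse is t = π√(a_t³/μ) = 50740 s.
Target angular speed ω₂ = √(μ/r₂³) = 3.033×10^-5 rad/s.
Angle swept by the target during transfer: ω₂·t = 1.539 rad = 88.18°.
Arrival is 180° from departure on the ellipse, so φ = 180° − 88.18° = 91.8°.

φ = 91.8°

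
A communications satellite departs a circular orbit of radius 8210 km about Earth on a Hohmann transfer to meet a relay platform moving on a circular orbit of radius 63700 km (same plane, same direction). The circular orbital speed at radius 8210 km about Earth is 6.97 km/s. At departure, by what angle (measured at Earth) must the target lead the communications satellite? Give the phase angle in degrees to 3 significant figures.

φ = 104°

From the circular-orbit relation v² = μ/r at r = 8210 km: μ = v²r = (6.97)² × 8210 = 3.98849×10^5 km³/s².
Transfer-ellipse semi-major axis a_t = (r₁ + r₂)/2 = (8210 + 63700)/2 = 35955 km.
The half-period of the transfer ellipse is t = π√(a_t³/μ) = 33914 s.
Target angular speed ω₂ = √(μ/r₂³) = 3.9282×10^-5 rad/s.
Angle swept by the target during transfer: ω₂·t = 1.3322 rad = 76.33°.
Arrival is 180° from departure on the ellipse, so φ = 180° − 76.33° = 104°.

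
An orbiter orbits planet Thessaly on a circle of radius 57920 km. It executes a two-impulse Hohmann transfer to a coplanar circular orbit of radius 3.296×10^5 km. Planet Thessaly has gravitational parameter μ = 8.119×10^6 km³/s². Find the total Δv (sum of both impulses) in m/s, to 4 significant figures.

The Hohmann ellipse has a_t = (r₁ + r₂)/2 = 1.9376×10^5 km.
At r₁ the circular-orbit speed is v₁ = √(μ/r₁) = 11.840 km/s.
On the transfer ellipse at r₁, v² = μ(2/r − 1/a) gives v_p = √[μ(2/r₁ − 1/a_t)] = 15.442 km/s.
First burn Δv₁ = |v_p − v₁| = 3.602 km/s.
Circular speed at r₂: v₂ = √(μ/r₂) = 4.9632 km/s.
Transfer-orbit speed at r₂: v_a = √[μ(2/r₂ − 1/a_t)] = 2.7136 km/s.
Second burn Δv₂ = |v₂ − v_a| = 2.250 km/s.
Total Δv = Δv₁ + Δv₂ = 5.852 km/s.

Δv = 5852 m/s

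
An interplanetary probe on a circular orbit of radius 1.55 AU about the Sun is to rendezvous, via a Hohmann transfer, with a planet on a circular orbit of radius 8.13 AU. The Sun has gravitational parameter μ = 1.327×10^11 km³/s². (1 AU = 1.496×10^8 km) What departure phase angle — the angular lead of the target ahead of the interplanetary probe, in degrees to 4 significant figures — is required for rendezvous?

In km: r₁ = 1.55 × 1.496×10^8 = 2.3188×10^8 km; r₂ = 8.13 × 1.496×10^8 = 1.216248×10^9 km.
Transfer-ellipse semi-major axis a_t = (r₁ + r₂)/2 = (2.3188×10^8 + 1.216248×10^9)/2 = 7.24064×10^8 km.
Transfer time t = π√(a_t³/μ) = 1.680×10^8 s.
Target angular speed ω₂ = √(μ/r₂³) = 8.588×10^-9 rad/s.
Angle swept by the target during transfer: ω₂·t = 1.443 rad = 82.68°.
The interplanetary probe traverses 180° on the transfer ellipse, so the target must lead by 180° − 82.68° = 97.32°.

φ = 97.32°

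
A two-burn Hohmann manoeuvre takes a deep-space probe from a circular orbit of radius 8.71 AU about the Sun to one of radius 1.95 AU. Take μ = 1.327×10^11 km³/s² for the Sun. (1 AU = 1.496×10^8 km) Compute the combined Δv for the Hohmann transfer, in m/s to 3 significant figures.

Δv = 9920 m/s

In km: r₁ = 8.71 × 1.496×10^8 = 1.303016×10^9 km; r₂ = 1.95 × 1.496×10^8 = 2.9172×10^8 km.
Transfer-ellipse semi-major axis a_t = (r₁ + r₂)/2 = (1.303016×10^9 + 2.9172×10^8)/2 = 7.97368×10^8 km.
At r₁ the circular-orbit speed is v₁ = √(μ/r₁) = 10.092 km/s.
On the transfer ellipse at r₁, vis-viva equation gives v_a = √[μ(2/r₁ − 1/a_t)] = 6.1040 km/s.
First burn Δv₁ = |v_a − v₁| = 3.988 km/s.
At r₂, v₂ = √(μ/r₂) = 21.3281 km/s.
Transfer-orbit speed at r₂: v_p = √[μ(2/r₂ − 1/a_t)] = 27.2645 km/s.
Second burn Δv₂ = |v₂ − v_p| = 5.936 km/s.
Total Δv = Δv₁ + Δv₂ = 9.924 km/s.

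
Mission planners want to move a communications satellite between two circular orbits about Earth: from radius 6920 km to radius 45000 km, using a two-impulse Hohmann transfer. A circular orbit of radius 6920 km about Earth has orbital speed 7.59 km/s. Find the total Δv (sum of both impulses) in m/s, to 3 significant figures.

From the circular-orbit relation v² = μ/r at r = 6920 km: μ = v²r = (7.59)² × 6920 = 3.98648×10^5 km³/s².
The Hohmann ellipse has a_t = (r₁ + r₂)/2 = 25960 km.
Circular speed at r₁: v₁ = √(μ/r₁) = √(3.98648×10^5/6920) = 7.590 km/s.
On the transfer ellipse at r₁, v² = μ(2/r − 1/a) gives v_p = √[μ(2/r₁ − 1/a_t)] = 9.993 km/s.
First burn Δv₁ = |v_p − v₁| = 2.403 km/s.
Circular speed at r₂: v₂ = √(μ/r₂) = 2.9764 km/s.
Transfer-orbit speed at r₂: v_a = √[μ(2/r₂ − 1/a_t)] = 1.5367 km/s.
Second burn Δv₂ = |v₂ − v_a| = 1.440 km/s.
Total Δv = Δv₁ + Δv₂ = 3.843 km/s.

Δv = 3840 m/s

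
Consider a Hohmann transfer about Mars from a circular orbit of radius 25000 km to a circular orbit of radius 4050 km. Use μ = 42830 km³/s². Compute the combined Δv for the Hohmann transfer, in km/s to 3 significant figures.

Δv = 1.63 km/s

Semi-major axis of the transfer orbit: a_t = (25000 + 4050)/2 = 14525 km.
At r₁ the circular-orbit speed is v₁ = √(μ/r₁) = 1.30889 km/s.
On the transfer ellipse at r₁, vis-viva equation gives v_a = √[μ(2/r₁ − 1/a_t)] = 0.691152 km/s.
First burn Δv₁ = |v_a − v₁| = 0.6177 km/s.
Circular speed at r₂: v₂ = √(μ/r₂) = 3.252 km/s.
Transfer-orbit speed at r₂: v_p = √[μ(2/r₂ − 1/a_t)] = 4.266 km/s.
Second burn Δv₂ = |v₂ − v_p| = 1.014 km/s.
Δv = Δv₁ + Δv₂ = 0.6177 + 1.014 = 1.632 km/s.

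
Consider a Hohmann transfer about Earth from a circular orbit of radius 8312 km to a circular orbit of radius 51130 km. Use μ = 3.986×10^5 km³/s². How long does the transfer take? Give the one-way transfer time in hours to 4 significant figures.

Semi-major axis of the transfer orbit: a_t = (8312 + 51130)/2 = 29721 km.
Half the transfer-orbit period gives t = π√(a_t³/μ) = 25496 s.
Converting: 25496 s ÷ 3600 s/hour = 7.082 hours.

t = 7.082 hours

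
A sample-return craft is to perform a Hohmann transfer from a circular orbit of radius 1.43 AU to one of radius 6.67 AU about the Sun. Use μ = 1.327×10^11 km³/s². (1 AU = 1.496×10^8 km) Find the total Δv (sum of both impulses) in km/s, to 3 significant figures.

In km: r₁ = 1.43 × 1.496×10^8 = 2.13928×10^8 km; r₂ = 6.67 × 1.496×10^8 = 9.97832×10^8 km.
Transfer-ellipse semi-major axis a_t = (r₁ + r₂)/2 = (2.13928×10^8 + 9.97832×10^8)/2 = 6.0588×10^8 km.
At r₁ the circular-orbit speed is v₁ = √(μ/r₁) = 24.906 km/s.
On the transfer ellipse at r₁, v² = μ(2/r − 1/a) gives v_p = √[μ(2/r₁ − 1/a_t)] = 31.962 km/s.
First burn Δv₁ = |v_p − v₁| = 7.056 km/s.
At r₂, v₂ = √(μ/r₂) = 11.5321 km/s.
Transfer-orbit speed at r₂: v_a = √[μ(2/r₂ − 1/a_t)] = 6.85247 km/s.
Second burn Δv₂ = |v₂ − v_a| = 4.680 km/s.
Total Δv = Δv₁ + Δv₂ = 11.74 km/s.

Δv = 11.7 km/s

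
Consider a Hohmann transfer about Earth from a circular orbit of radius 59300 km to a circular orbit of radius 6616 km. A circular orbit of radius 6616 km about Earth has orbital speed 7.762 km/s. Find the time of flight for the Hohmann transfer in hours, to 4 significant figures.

t = 8.270 hours

From the circular-orbit relation v² = μ/r at r = 6616 km: μ = v²r = (7.762)² × 6616 = 3.98605×10^5 km³/s².
Transfer-ellipse semi-major axis a_t = (r₁ + r₂)/2 = (59300 + 6616)/2 = 32958 km.
By Kepler's third law the transfer-orbit period is T = 2π√(a_t³/μ), so t = T/2 = 29773 s.
Converting: 29773 s ÷ 3600 s/hour = 8.270 hours.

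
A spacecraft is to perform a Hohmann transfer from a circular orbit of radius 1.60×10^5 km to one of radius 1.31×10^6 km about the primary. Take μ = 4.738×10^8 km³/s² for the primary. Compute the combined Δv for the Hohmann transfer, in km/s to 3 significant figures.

Δv = 28.4 km/s

Transfer-ellipse semi-major axis a_t = (r₁ + r₂)/2 = (1.600×10^5 + 1.310×10^6)/2 = 7.350×10^5 km.
At r₁ the circular-orbit speed is v₁ = √(μ/r₁) = 54.417 km/s.
On the transfer ellipse at r₁, v² = μ(2/r − 1/a) gives v_p = √[μ(2/r₁ − 1/a_t)] = 72.649 km/s.
First burn Δv₁ = |v_p − v₁| = 18.232 km/s.
Circular speed at r₂: v₂ = √(μ/r₂) = 19.018 km/s.
Transfer-orbit speed at r₂: v_a = √[μ(2/r₂ − 1/a_t)] = 8.8732 km/s.
Second burn Δv₂ = |v₂ − v_a| = 10.145 km/s.
Total Δv = Δv₁ + Δv₂ = 28.38 km/s.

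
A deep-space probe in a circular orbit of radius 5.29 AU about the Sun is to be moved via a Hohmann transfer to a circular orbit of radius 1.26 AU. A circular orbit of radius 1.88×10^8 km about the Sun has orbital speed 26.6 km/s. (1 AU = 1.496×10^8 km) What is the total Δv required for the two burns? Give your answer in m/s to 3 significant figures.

Δv = 12100 m/s

From the circular-orbit relation v² = μ/r at r = 1.88×10^8 km: μ = v²r = (26.6)² × 1.88×10^8 = 1.33021×10^11 km³/s².
In km: r₁ = 5.29 × 1.496×10^8 = 7.91384×10^8 km; r₂ = 1.26 × 1.496×10^8 = 1.88496×10^8 km.
Semi-major axis of the transfer orbit: a_t = (7.91384×10^8 + 1.88496×10^8)/2 = 4.8994×10^8 km.
At r₁ the circular-orbit speed is v₁ = √(μ/r₁) = 12.965 km/s.
Transfer-orbit speed at r₁ (v² = μ(2/r − 1/a)): v_a = √[μ(2/r₁ − 1/a_t)] = 8.0417 km/s.
First burn Δv₁ = |v_a − v₁| = 4.923 km/s.
At r₂, v₂ = √(μ/r₂) = 26.565 km/s.
Transfer-orbit speed at r₂: v_p = √[μ(2/r₂ − 1/a_t)] = 33.762 km/s.
Second burn Δv₂ = |v₂ − v_p| = 7.197 km/s.
Total Δv = Δv₁ + Δv₂ = 12.12 km/s.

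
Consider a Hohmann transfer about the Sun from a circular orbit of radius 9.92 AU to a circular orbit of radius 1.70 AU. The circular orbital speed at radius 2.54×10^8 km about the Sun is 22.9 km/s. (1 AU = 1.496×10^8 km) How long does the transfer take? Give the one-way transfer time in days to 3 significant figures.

From the circular-orbit relation v² = μ/r at r = 2.54×10^8 km: μ = v²r = (22.9)² × 2.54×10^8 = 1.33200×10^11 km³/s².
In km: r₁ = 9.92 × 1.496×10^8 = 1.484032×10^9 km; r₂ = 1.70 × 1.496×10^8 = 2.5432×10^8 km.
The Hohmann ellipse has a_t = (r₁ + r₂)/2 = 8.69176×10^8 km.
By Kepler's third law the transfer-orbit period is T = 2π√(a_t³/μ), so t = T/2 = 2.206×10^8 s.
Converting: 2.206×10^8 s ÷ 86400 s/day = 2550 days.

t = 2550 days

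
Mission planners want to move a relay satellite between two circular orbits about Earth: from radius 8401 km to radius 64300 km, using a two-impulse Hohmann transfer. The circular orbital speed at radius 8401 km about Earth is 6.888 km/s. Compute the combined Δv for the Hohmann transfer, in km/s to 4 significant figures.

Δv = 3.566 km/s

From the circular-orbit relation v² = μ/r at r = 8401 km: μ = v²r = (6.888)² × 8401 = 3.98582×10^5 km³/s².
Transfer-ellipse semi-major axis a_t = (r₁ + r₂)/2 = (8401 + 64300)/2 = 36350.5 km.
At r₁ the circular-orbit speed is v₁ = √(μ/r₁) = 6.888 km/s.
On the transfer ellipse at r₁, vis-viva equation gives v_p = √[μ(2/r₁ − 1/a_t)] = 9.161 km/s.
First burn Δv₁ = |v_p − v₁| = 2.273 km/s.
Circular speed at r₂: v₂ = √(μ/r₂) = 2.490 km/s.
Transfer-orbit speed at r₂: v_a = √[μ(2/r₂ − 1/a_t)] = 1.197 km/s.
Second burn Δv₂ = |v₂ − v_a| = 1.293 km/s.
Total Δv = Δv₁ + Δv₂ = 3.566 km/s.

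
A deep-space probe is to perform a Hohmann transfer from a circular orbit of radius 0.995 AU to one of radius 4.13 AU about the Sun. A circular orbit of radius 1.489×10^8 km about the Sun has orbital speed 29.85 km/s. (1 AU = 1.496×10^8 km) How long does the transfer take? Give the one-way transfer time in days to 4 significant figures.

t = 749.3 days

From the circular-orbit relation v² = μ/r at r = 1.489×10^8 km: μ = v²r = (29.85)² × 1.489×10^8 = 1.32673×10^11 km³/s².
In km: r₁ = 0.995 × 1.496×10^8 = 1.48852×10^8 km; r₂ = 4.13 × 1.496×10^8 = 6.17848×10^8 km.
Semi-major axis of the transfer orbit: a_t = (1.48852×10^8 + 6.17848×10^8)/2 = 3.8335×10^8 km.
Transfer time t = π√(a_t³/μ) = π√((3.8335×10^8)³ / 1.32673×10^11) = 6.474×10^7 s.
Converting: 6.474×10^7 s ÷ 86400 s/day = 749.3 days.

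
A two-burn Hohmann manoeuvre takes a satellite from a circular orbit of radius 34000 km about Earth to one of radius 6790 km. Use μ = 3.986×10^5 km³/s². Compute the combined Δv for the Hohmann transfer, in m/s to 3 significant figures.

Semi-major axis of the transfer orbit: a_t = (34000 + 6790)/2 = 20395 km.
Circular speed at r₁: v₁ = √(μ/r₁) = √(3.986×10^5/34000) = 3.424 km/s.
Transfer-orbit speed at r₁ (vis-viva equation): v_a = √[μ(2/r₁ − 1/a_t)] = 1.976 km/s.
First burn Δv₁ = |v_a − v₁| = 1.448 km/s.
Circular speed at r₂: v₂ = √(μ/r₂) = 7.662 km/s.
Transfer-orbit speed at r₂: v_p = √[μ(2/r₂ − 1/a_t)] = 9.893 km/s.
Second burn Δv₂ = |v₂ − v_p| = 2.231 km/s.
Δv = Δv₁ + Δv₂ = 1.448 + 2.231 = 3.679 km/s.

Δv = 3680 m/s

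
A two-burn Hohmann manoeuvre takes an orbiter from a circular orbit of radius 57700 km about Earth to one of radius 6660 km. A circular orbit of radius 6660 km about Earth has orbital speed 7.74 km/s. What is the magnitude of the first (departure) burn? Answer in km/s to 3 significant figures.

Δv₁ = 1.43 km/s

From the circular-orbit relation v² = μ/r at r = 6660 km: μ = v²r = (7.74)² × 6660 = 3.98985×10^5 km³/s².
The Hohmann ellipse has a_t = (r₁ + r₂)/2 = 32180 km.
Circular speed at r = 57700 km: v_c = √(μ/r) = 2.6296 km/s.
Vis-viva on the transfer ellipse at r = 57700 km gives v_t = √[μ(2/r − 1/a_t)] = 1.1963 km/s.
Δv₁ = |v_t − v_c| = |1.1963 − 2.6296| = 1.433 km/s.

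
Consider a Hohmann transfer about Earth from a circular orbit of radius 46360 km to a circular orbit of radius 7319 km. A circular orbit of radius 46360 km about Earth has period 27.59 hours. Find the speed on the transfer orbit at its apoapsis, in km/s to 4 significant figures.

v = 1.531 km/s

From Kepler's third law T² = 4π²r³/μ at r = 46360 km, T = 27.59 hours = 27.59 × 3600 s = 99324 s: μ = 4π²r³/T² = 3.98732×10^5 km³/s².
The Hohmann ellipse has a_t = (r₁ + r₂)/2 = 26839.5 km.
At apoapsis, r = 46360 km.
Vis-viva: v = √[μ(2/r − 1/a_t)] = √[3.98732×10^5 × (2/46360 − 1/26839.5)] = 1.531 km/s.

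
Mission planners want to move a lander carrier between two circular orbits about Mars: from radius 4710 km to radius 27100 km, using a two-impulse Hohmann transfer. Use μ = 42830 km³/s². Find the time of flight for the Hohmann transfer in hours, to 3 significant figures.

The Hohmann ellipse has a_t = (r₁ + r₂)/2 = 15905 km.
By Kepler's third law the transfer-orbit period is T = 2π√(a_t³/μ), so t = T/2 = 30450 s.
Converting: 30450 s ÷ 3600 s/hour = 8.46 hours.

t = 8.46 hours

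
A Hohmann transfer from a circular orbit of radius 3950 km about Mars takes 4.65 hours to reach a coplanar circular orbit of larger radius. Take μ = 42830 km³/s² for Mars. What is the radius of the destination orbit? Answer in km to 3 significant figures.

r₂ = 17400 km

Transfer time t = 4.65 hours = 16740 s, and t = π√(a_t³/μ).
So a_t = (μ t²/π²)^(1/3) = (42830 × (16740)² / π²)^(1/3) = 10674 km.
Since a_t = (r₁ + r₂)/2, r₂ = 2a_t − r₁ = 2×10674 − 3950 = 17398 km.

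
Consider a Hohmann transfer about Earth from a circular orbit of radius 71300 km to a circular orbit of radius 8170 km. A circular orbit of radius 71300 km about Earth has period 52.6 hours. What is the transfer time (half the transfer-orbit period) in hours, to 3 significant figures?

t = 10.9 hours

From Kepler's third law T² = 4π²r³/μ at r = 71300 km, T = 52.6 hours = 52.6 × 3600 s = 1.8936×10^5 s: μ = 4π²r³/T² = 3.99073×10^5 km³/s².
Transfer-ellipse semi-major axis a_t = (r₁ + r₂)/2 = (71300 + 8170)/2 = 39735 km.
By Kepler's third law the transfer-orbit period is T = 2π√(a_t³/μ), so t = T/2 = 39390 s.
Converting: 39390 s ÷ 3600 s/hour = 10.9 hours.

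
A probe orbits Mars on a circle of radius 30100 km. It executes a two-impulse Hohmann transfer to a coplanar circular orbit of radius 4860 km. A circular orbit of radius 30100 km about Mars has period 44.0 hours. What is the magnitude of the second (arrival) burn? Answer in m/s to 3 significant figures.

Δv₂ = 928 m/s

From Kepler's third law T² = 4π²r³/μ at r = 30100 km, T = 44.0 hours = 44.0 × 3600 s = 1.584×10^5 s: μ = 4π²r³/T² = 42909.0 km³/s².
The Hohmann ellipse has a_t = (r₁ + r₂)/2 = 17480 km.
Circular speed at r = 4860 km: v_c = √(μ/r) = 2.97137 km/s.
Transfer-orbit speed at the same r (vis-viva, a = a_t): v_t = √[μ(2/r − 1/a_t)] = 3.89914 km/s.
Δv₂ = |v_t − v_c| = |3.89914 − 2.97137| = 0.9278 km/s.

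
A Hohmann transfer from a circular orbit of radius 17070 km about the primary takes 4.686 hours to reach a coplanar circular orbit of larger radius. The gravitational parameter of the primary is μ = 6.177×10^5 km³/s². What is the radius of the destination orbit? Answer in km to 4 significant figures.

Transfer time t = 4.686 hours = 16869.6 s, and t = π√(a_t³/μ).
So a_t = (μ t²/π²)^(1/3) = (6.177×10^5 × (16869.6)² / π²)^(1/3) = 26115 km.
Since a_t = (r₁ + r₂)/2, r₂ = 2a_t − r₁ = 2×26115 − 17070 = 35160 km.

r₂ = 35160 km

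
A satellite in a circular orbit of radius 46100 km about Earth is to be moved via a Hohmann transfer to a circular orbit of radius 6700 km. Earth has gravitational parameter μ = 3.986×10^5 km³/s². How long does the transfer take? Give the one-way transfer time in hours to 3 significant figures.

The Hohmann ellipse has a_t = (r₁ + r₂)/2 = 26400 km.
Transfer time t = π√(a_t³/μ) = π√((26400)³ / 3.986×10^5) = 21340 s.
Converting: 21340 s ÷ 3600 s/hour = 5.93 hours.

t = 5.93 hours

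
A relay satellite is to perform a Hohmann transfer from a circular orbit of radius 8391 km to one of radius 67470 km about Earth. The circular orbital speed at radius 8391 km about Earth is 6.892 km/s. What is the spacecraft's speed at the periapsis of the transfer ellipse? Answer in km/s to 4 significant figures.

From the circular-orbit relation v² = μ/r at r = 8391 km: μ = v²r = (6.892)² × 8391 = 3.98570×10^5 km³/s².
Transfer-ellipse semi-major axis a_t = (r₁ + r₂)/2 = (8391 + 67470)/2 = 37930.5 km.
At periapsis, r = 8391 km.
From the vis-viva equation, v = √[μ(2/r − 1/a_t)] = 9.192 km/s.

v = 9.192 km/s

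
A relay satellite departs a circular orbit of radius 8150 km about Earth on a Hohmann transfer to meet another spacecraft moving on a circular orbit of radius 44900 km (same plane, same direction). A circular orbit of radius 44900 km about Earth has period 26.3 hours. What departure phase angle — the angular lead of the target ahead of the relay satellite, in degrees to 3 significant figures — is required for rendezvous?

φ = 98.3°

From Kepler's third law T² = 4π²r³/μ at r = 44900 km, T = 26.3 hours = 26.3 × 3600 s = 94680 s: μ = 4π²r³/T² = 3.98641×10^5 km³/s².
Transfer-ellipse semi-major axis a_t = (r₁ + r₂)/2 = (8150 + 44900)/2 = 26525 km.
The half-period of the transfer ellipse is t = π√(a_t³/μ) = 21495 s.
The target's mean motion on its circular orbit is ω₂ = √(μ/r₂³) = 6.6362×10^-5 rad/s.
Angle swept by the target during transfer: ω₂·t = 1.4265 rad = 81.73°.
The relay satellite traverses 180° on the transfer ellipse, so the target must lead by 180° − 81.73° = 98.3°.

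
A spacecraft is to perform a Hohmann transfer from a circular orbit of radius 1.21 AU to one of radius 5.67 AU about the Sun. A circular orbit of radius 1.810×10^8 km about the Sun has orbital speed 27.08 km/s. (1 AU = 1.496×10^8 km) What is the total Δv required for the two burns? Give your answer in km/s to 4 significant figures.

From the circular-orbit relation v² = μ/r at r = 1.810×10^8 km: μ = v²r = (27.08)² × 1.810×10^8 = 1.32732×10^11 km³/s².
In km: r₁ = 1.21 × 1.496×10^8 = 1.81016×10^8 km; r₂ = 5.67 × 1.496×10^8 = 8.48232×10^8 km.
Transfer-ellipse semi-major axis a_t = (r₁ + r₂)/2 = (1.81016×10^8 + 8.48232×10^8)/2 = 5.14624×10^8 km.
At r₁ the circular-orbit speed is v₁ = √(μ/r₁) = 27.079 km/s.
Transfer-orbit speed at r₁ (vis-viva equation): v_p = √[μ(2/r₁ − 1/a_t)] = 34.765 km/s.
First burn Δv₁ = |v_p − v₁| = 7.686 km/s.
At r₂, v₂ = √(μ/r₂) = 12.509 km/s.
Transfer-orbit speed at r₂: v_a = √[μ(2/r₂ − 1/a_t)] = 7.4190 km/s.
Second burn Δv₂ = |v₂ − v_a| = 5.090 km/s.
Total Δv = Δv₁ + Δv₂ = 12.78 km/s.

Δv = 12.78 km/s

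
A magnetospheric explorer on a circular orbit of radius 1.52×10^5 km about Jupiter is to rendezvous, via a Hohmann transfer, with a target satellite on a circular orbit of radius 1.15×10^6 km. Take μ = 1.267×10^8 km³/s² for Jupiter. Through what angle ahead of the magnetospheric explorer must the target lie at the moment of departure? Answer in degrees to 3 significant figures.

φ = 103°

Semi-major axis of the transfer orbit: a_t = (1.520×10^5 + 1.150×10^6)/2 = 6.510×10^5 km.
The half-period of the transfer ellipse is t = π√(a_t³/μ) = 1.4660×10^5 s.
The target's mean motion on its circular orbit is ω₂ = √(μ/r₂³) = 9.1273×10^-6 rad/s.
Angle swept by the target during transfer: ω₂·t = 1.3381 rad = 76.67°.
Arrival is 180° from departure on the ellipse, so φ = 180° − 76.67° = 103°.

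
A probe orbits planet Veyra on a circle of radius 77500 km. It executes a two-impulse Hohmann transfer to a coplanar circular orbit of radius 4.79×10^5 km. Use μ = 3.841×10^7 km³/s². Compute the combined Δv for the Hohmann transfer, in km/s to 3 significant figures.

The Hohmann ellipse has a_t = (r₁ + r₂)/2 = 2.7825×10^5 km.
At r₁ the circular-orbit speed is v₁ = √(μ/r₁) = 22.262 km/s.
Transfer-orbit speed at r₁ (vis-viva): v_p = √[μ(2/r₁ − 1/a_t)] = 29.209 km/s.
First burn Δv₁ = |v_p − v₁| = 6.947 km/s.
At r₂, v₂ = √(μ/r₂) = 8.955 km/s.
Transfer-orbit speed at r₂: v_a = √[μ(2/r₂ − 1/a_t)] = 4.726 km/s.
Second burn Δv₂ = |v₂ − v_a| = 4.229 km/s.
Δv = Δv₁ + Δv₂ = 6.947 + 4.229 = 11.18 km/s.

Δv = 11.2 km/s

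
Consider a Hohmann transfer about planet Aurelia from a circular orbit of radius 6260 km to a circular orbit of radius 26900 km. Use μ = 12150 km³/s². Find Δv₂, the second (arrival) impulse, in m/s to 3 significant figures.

Transfer-ellipse semi-major axis a_t = (r₁ + r₂)/2 = (6260 + 26900)/2 = 16580 km.
On the circular orbit at r = 26900 km, v_c = √(μ/r) = 0.6721 km/s.
Vis-viva on the transfer ellipse at r = 26900 km gives v_t = √[μ(2/r − 1/a_t)] = 0.4130 km/s.
Δv₂ = |v_t − v_c| = |0.4130 − 0.6721| = 0.2591 km/s.

Δv₂ = 259 m/s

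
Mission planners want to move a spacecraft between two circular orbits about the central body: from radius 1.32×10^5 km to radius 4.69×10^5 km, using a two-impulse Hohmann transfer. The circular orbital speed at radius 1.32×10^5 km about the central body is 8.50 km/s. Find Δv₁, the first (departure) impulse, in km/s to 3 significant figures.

From the circular-orbit relation v² = μ/r at r = 1.32×10^5 km: μ = v²r = (8.50)² × 1.32×10^5 = 9.53700×10^6 km³/s².
The Hohmann ellipse has a_t = (r₁ + r₂)/2 = 3.005×10^5 km.
Circular speed at r = 1.320×10^5 km: v_c = √(μ/r) = 8.5000 km/s.
Transfer-orbit speed at the same r (vis-viva, a = a_t): v_t = √[μ(2/r − 1/a_t)] = 10.619 km/s.
Δv₁ = |v_t − v_c| = |10.619 − 8.5000| = 2.119 km/s.

Δv₁ = 2.12 km/s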